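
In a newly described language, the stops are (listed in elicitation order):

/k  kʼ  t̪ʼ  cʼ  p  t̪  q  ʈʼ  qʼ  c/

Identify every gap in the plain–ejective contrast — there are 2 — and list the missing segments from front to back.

/pʼ/, /ʈ/

place of articulation  plain     ejective
bilabial          p         —       
dental            t̪        t̪ʼ     
retroflex         —         ʈʼ      
palatal           c         cʼ      
velar             k         kʼ      
uvular            q         qʼ      
Gaps, from front to back: bilabial lacks ejective (/pʼ/); retroflex lacks plain (/ʈ/).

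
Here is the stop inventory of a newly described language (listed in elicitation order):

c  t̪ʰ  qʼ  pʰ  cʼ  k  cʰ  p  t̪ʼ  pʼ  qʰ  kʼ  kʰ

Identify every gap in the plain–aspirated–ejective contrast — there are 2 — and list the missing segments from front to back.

Plain: /p/ (bilabial), /c/ (palatal), /k/ (velar).
Aspirated: /pʰ/ (bilabial), /t̪ʰ/ (dental), /cʰ/ (palatal), /kʰ/ (velar), /qʰ/ (uvular).
Ejective: /pʼ/ (bilabial), /t̪ʼ/ (dental), /cʼ/ (palatal), /kʼ/ (velar), /qʼ/ (uvular).
Gaps, from front to back: dental lacks plain (/t̪/); uvular lacks plain (/q/).

/t̪/, /q/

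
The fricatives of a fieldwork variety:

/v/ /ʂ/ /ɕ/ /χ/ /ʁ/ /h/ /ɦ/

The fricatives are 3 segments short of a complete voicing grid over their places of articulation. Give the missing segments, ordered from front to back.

/f/, /ʐ/, /ʑ/

Voiceless: /ʂ/ (retroflex), /ɕ/ (alveolo-palatal), /χ/ (uvular), /h/ (glottal).
Voiced: /v/ (labiodental), /ʁ/ (uvular), /ɦ/ (glottal).
Gaps, from front to back: labiodental lacks voiceless (/f/); retroflex lacks voiced (/ʐ/); alveolo-palatal lacks voiced (/ʑ/).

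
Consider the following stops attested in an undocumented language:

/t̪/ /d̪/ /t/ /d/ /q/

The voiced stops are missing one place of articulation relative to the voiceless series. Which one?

uvular

place of articulation  voiceless  voiced  
dental            t̪        d̪      
alveolar          t         d       
uvular            q         —       
Every place of articulation has a voiced member except uvular, where /ɢ/ would be expected.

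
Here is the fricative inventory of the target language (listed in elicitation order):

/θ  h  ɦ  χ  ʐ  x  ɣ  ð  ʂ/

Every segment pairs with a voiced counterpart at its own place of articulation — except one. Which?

/χ/

Dental: /θ/ ~ /ð/
Retroflex: /ʂ/ ~ /ʐ/
Velar: /x/ ~ /ɣ/
Glottal: /h/ ~ /ɦ/
Uvular: only /χ/ (voiceless); no voiced partner.
So /χ/ is the unpaired segment.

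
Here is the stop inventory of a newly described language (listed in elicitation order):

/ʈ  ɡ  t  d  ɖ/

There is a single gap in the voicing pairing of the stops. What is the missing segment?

Voiceless: /t/ (alveolar), /ʈ/ (retroflex).
Voiced: /d/ (alveolar), /ɖ/ (retroflex), /ɡ/ (velar).
The velar row has no voiceless member, so the gap is the voiceless velar stop /k/.

/k/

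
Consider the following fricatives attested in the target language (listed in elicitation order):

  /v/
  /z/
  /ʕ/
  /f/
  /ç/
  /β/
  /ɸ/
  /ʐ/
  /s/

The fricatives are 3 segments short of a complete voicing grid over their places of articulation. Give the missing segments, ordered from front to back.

bilabial: voiceless /ɸ/, voiced /β/.
labiodental: voiceless /f/, voiced /v/.
alveolar: voiceless /s/, voiced /z/.
retroflex: voiceless —, voiced /ʐ/.
palatal: voiceless /ç/, voiced —.
pharyngeal: voiceless —, voiced /ʕ/.
Gaps, from front to back: retroflex lacks voiceless (/ʂ/); palatal lacks voiced (/ʝ/); pharyngeal lacks voiceless (/ħ/).

/ʂ/, /ʝ/, /ħ/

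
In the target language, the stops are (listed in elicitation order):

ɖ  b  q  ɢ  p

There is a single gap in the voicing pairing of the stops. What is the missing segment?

/ʈ/

bilabial: voiceless /p/, voiced /b/.
retroflex: voiceless —, voiced /ɖ/.
uvular: voiceless /q/, voiced /ɢ/.
The retroflex row has no voiceless member, so the gap is the voiceless retroflex stop /ʈ/.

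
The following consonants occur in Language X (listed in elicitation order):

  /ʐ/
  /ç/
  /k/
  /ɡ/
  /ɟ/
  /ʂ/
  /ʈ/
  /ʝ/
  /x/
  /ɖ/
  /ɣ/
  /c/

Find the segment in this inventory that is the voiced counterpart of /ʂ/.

/ʐ/

/ʂ/ is a voiceless retroflex fricative.
The voiced counterpart is a voiced retroflex fricative — in this inventory, /ʐ/.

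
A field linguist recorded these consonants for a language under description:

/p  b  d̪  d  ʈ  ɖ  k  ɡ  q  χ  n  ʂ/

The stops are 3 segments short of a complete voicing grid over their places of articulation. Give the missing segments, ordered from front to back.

Voiceless: /p/ (bilabial), /ʈ/ (retroflex), /k/ (velar), /q/ (uvular).
Voiced: /b/ (bilabial), /d̪/ (dental), /d/ (alveolar), /ɖ/ (retroflex), /ɡ/ (velar).
Gaps, from front to back: dental lacks voiceless (/t̪/); alveolar lacks voiceless (/t/); uvular lacks voiced (/ɢ/).

/t̪/, /t/, /ɢ/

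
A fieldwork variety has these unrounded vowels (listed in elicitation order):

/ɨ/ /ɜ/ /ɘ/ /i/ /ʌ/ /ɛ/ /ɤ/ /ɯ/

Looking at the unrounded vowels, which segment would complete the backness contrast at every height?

/e/

Front: /i/ (high), /ɛ/ (low-mid).
Central: /ɨ/ (high), /ɘ/ (high-mid), /ɜ/ (low-mid).
Back: /ɯ/ (high), /ɤ/ (high-mid), /ʌ/ (low-mid).
The high-mid row has no front member, so the gap is the high-mid front unrounded vowel /e/.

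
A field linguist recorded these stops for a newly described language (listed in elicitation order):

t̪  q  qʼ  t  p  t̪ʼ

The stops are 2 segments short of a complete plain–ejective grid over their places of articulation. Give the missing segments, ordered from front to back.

bilabial: plain /p/, ejective —.
dental: plain /t̪/, ejective /t̪ʼ/.
alveolar: plain /t/, ejective —.
uvular: plain /q/, ejective /qʼ/.
Gaps, from front to back: bilabial lacks ejective (/pʼ/); alveolar lacks ejective (/tʼ/).

/pʼ/, /tʼ/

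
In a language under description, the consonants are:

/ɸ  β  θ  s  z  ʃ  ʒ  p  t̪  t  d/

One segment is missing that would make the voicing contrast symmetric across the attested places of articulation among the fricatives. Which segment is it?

/ð/

place of articulation  voiceless  voiced  
bilabial          ɸ         β       
dental            θ         —       
alveolar          s         z       
postalveolar      ʃ         ʒ       
The dental row has no voiced member, so the gap is the voiced dental fricative /ð/.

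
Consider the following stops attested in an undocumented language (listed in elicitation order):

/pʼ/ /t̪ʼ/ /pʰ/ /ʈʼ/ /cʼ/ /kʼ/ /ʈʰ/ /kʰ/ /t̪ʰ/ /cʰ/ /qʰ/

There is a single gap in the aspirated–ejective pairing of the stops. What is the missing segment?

/qʼ/

Aspirated: /pʰ/ (bilabial), /t̪ʰ/ (dental), /ʈʰ/ (retroflex), /cʰ/ (palatal), /kʰ/ (velar), /qʰ/ (uvular).
Ejective: /pʼ/ (bilabial), /t̪ʼ/ (dental), /ʈʼ/ (retroflex), /cʼ/ (palatal), /kʼ/ (velar).
The uvular row has no ejective member, so the gap is the ejective uvular stop /qʼ/.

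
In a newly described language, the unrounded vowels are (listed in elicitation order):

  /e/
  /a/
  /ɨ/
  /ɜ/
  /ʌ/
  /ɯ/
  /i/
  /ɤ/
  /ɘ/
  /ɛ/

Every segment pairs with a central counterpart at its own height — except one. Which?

/a/

High: /i/ ~ /ɨ/ ~ /ɯ/
High-mid: /e/ ~ /ɘ/ ~ /ɤ/
Low-mid: /ɛ/ ~ /ɜ/ ~ /ʌ/
Low: only /a/ (front); no central partner.
So /a/ is the unpaired segment.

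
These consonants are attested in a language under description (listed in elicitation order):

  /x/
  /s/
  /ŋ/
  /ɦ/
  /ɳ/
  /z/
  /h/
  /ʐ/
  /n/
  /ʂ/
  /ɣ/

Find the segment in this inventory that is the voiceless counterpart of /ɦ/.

/h/

/ɦ/ is a voiced glottal fricative.
The voiceless counterpart is a voiceless glottal fricative — in this inventory, /h/.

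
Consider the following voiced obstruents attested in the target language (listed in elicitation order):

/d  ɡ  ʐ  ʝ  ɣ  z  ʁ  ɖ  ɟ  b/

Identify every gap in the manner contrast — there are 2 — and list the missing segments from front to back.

Stop: /b/ (bilabial), /d/ (alveolar), /ɖ/ (retroflex), /ɟ/ (palatal), /ɡ/ (velar).
Fricative: /z/ (alveolar), /ʐ/ (retroflex), /ʝ/ (palatal), /ɣ/ (velar), /ʁ/ (uvular).
Gaps, from front to back: bilabial lacks fricative (/β/); uvular lacks stop (/ɢ/).

/β/, /ɢ/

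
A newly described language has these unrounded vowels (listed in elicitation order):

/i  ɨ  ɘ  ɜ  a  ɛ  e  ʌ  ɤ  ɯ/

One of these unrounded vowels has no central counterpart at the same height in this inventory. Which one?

/a/

High: /i/ ~ /ɨ/ ~ /ɯ/
High-mid: /e/ ~ /ɘ/ ~ /ɤ/
Low-mid: /ɛ/ ~ /ɜ/ ~ /ʌ/
Low: only /a/ (front); no central partner.
So /a/ is the unpaired segment.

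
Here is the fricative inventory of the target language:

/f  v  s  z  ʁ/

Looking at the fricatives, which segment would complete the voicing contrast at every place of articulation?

Voiceless: /f/ (labiodental), /s/ (alveolar).
Voiced: /v/ (labiodental), /z/ (alveolar), /ʁ/ (uvular).
The uvular row has no voiceless member, so the gap is the voiceless uvular fricative /χ/.

/χ/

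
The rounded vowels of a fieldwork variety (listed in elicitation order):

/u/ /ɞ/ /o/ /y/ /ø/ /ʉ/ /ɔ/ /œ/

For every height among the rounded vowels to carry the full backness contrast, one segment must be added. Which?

/ɵ/

high: front /y/, central /ʉ/, back /u/.
high-mid: front /ø/, central —, back /o/.
low-mid: front /œ/, central /ɞ/, back /ɔ/.
The high-mid row has no central member, so the gap is the high-mid central rounded vowel /ɵ/.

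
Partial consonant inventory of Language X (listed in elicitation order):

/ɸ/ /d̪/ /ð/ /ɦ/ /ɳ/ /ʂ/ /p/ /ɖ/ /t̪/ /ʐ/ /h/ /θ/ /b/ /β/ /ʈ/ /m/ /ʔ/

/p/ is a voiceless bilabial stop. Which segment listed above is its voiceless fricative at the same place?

The voiceless fricative at the same place is a voiceless bilabial fricative — in this inventory, /ɸ/.

/ɸ/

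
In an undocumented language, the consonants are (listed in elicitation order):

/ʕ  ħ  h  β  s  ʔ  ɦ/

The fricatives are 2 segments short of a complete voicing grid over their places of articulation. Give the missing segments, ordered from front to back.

place of articulation  voiceless  voiced  
bilabial          —         β       
alveolar          s         —       
pharyngeal        ħ         ʕ       
glottal           h         ɦ       
Gaps, from front to back: bilabial lacks voiceless (/ɸ/); alveolar lacks voiced (/z/).

/ɸ/, /z/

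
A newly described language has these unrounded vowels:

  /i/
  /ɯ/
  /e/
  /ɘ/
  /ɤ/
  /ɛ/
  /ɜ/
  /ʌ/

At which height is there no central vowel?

high

Front: /i/ (high), /e/ (high-mid), /ɛ/ (low-mid).
Central: /ɘ/ (high-mid), /ɜ/ (low-mid).
Back: /ɯ/ (high), /ɤ/ (high-mid), /ʌ/ (low-mid).
Every height has a central member except high, where /ɨ/ would be expected.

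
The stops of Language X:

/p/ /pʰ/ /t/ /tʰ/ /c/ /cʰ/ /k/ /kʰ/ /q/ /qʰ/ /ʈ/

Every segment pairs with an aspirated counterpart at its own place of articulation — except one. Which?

Bilabial: /p/ ~ /pʰ/
Alveolar: /t/ ~ /tʰ/
Palatal: /c/ ~ /cʰ/
Velar: /k/ ~ /kʰ/
Uvular: /q/ ~ /qʰ/
Retroflex: only /ʈ/ (plain); no aspirated partner.
So /ʈ/ is the unpaired segment.

/ʈ/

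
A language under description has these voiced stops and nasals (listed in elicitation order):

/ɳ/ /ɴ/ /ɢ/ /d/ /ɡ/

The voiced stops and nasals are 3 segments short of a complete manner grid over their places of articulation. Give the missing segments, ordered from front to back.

alveolar: oral stop /d/, nasal —.
retroflex: oral stop —, nasal /ɳ/.
velar: oral stop /ɡ/, nasal —.
uvular: oral stop /ɢ/, nasal /ɴ/.
Gaps, from front to back: alveolar lacks nasal (/n/); retroflex lacks oral stop (/ɖ/); velar lacks nasal (/ŋ/).

/n/, /ɖ/, /ŋ/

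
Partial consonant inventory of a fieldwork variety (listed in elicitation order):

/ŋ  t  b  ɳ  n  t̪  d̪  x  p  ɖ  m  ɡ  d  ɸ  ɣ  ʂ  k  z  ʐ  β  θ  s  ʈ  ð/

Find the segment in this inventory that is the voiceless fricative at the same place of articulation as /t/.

/s/

/t/ is a voiceless alveolar stop.
The voiceless fricative at the same place is a voiceless alveolar fricative — in this inventory, /s/.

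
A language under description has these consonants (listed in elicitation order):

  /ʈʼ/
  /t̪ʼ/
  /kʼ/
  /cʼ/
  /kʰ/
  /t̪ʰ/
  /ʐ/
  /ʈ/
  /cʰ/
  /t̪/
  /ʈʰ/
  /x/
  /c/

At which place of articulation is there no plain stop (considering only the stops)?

dental: plain /t̪/, aspirated /t̪ʰ/, ejective /t̪ʼ/.
retroflex: plain /ʈ/, aspirated /ʈʰ/, ejective /ʈʼ/.
palatal: plain /c/, aspirated /cʰ/, ejective /cʼ/.
velar: plain —, aspirated /kʰ/, ejective /kʼ/.
Every place of articulation has a plain member except velar, where /k/ would be expected.

velar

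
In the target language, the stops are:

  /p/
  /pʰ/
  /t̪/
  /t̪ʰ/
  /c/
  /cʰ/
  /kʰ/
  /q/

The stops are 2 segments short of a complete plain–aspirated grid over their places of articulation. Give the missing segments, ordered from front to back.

place of articulation  plain     aspirated
bilabial          p         pʰ      
dental            t̪        t̪ʰ     
palatal           c         cʰ      
velar             —         kʰ      
uvular            q         —       
Gaps, from front to back: velar lacks plain (/k/); uvular lacks aspirated (/qʰ/).

/k/, /qʰ/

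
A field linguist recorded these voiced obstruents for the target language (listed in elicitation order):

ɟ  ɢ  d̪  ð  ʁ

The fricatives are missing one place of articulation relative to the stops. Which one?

palatal

dental: stop /d̪/, fricative /ð/.
palatal: stop /ɟ/, fricative —.
uvular: stop /ɢ/, fricative /ʁ/.
Every place of articulation has a fricative member except palatal, where /ʝ/ would be expected.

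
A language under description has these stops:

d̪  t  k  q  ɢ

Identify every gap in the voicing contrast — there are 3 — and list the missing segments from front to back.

/t̪/, /d/, /ɡ/

dental: voiceless —, voiced /d̪/.
alveolar: voiceless /t/, voiced —.
velar: voiceless /k/, voiced —.
uvular: voiceless /q/, voiced /ɢ/.
Gaps, from front to back: dental lacks voiceless (/t̪/); alveolar lacks voiced (/d/); velar lacks voiced (/ɡ/).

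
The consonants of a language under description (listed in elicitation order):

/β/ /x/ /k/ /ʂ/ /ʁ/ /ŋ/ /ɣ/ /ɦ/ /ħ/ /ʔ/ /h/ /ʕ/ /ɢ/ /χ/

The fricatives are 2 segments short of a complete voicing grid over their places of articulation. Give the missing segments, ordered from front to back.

/ɸ/, /ʐ/

place of articulation  voiceless  voiced  
bilabial          —         β       
retroflex         ʂ         —       
velar             x         ɣ       
uvular            χ         ʁ       
pharyngeal        ħ         ʕ       
glottal           h         ɦ       
Gaps, from front to back: bilabial lacks voiceless (/ɸ/); retroflex lacks voiced (/ʐ/).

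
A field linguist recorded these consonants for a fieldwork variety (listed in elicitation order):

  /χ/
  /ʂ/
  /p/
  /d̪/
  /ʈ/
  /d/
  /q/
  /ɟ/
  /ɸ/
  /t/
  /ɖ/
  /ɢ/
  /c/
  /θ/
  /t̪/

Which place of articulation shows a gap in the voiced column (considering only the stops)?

bilabial

bilabial: voiceless /p/, voiced —.
dental: voiceless /t̪/, voiced /d̪/.
alveolar: voiceless /t/, voiced /d/.
retroflex: voiceless /ʈ/, voiced /ɖ/.
palatal: voiceless /c/, voiced /ɟ/.
uvular: voiceless /q/, voiced /ɢ/.
Every place of articulation has a voiced member except bilabial, where /b/ would be expected.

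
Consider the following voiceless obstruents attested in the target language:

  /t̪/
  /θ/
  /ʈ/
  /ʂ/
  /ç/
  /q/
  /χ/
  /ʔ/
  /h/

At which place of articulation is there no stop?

place of articulation  stop      fricative
dental            t̪        θ       
retroflex         ʈ         ʂ       
palatal           —         ç       
uvular            q         χ       
glottal           ʔ         h       
Every place of articulation has a stop member except palatal, where /c/ would be expected.

palatal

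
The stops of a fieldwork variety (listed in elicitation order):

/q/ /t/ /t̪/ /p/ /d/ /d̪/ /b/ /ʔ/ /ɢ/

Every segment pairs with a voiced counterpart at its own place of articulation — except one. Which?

/ʔ/

Bilabial: /p/ ~ /b/
Dental: /t̪/ ~ /d̪/
Alveolar: /t/ ~ /d/
Uvular: /q/ ~ /ɢ/
Glottal: only /ʔ/ (voiceless); no voiced partner.
So /ʔ/ is the unpaired segment.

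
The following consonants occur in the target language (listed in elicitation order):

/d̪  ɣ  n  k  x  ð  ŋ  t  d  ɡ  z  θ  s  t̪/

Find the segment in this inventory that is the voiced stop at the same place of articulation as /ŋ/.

/ŋ/ is a velar nasal.
The voiced stop at the same place is a voiced velar stop — in this inventory, /ɡ/.

/ɡ/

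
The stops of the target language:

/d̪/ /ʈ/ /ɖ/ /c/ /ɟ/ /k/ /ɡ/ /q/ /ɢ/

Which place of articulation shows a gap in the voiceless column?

dental

place of articulation  voiceless  voiced  
dental            —         d̪      
retroflex         ʈ         ɖ       
palatal           c         ɟ       
velar             k         ɡ       
uvular            q         ɢ       
Every place of articulation has a voiceless member except dental, where /t̪/ would be expected.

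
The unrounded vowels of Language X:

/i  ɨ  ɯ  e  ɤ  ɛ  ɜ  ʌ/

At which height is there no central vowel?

high-mid

height            front     central   back    
high              i         ɨ         ɯ       
high-mid          e         —         ɤ       
low-mid           ɛ         ɜ         ʌ       
Every height has a central member except high-mid, where /ɘ/ would be expected.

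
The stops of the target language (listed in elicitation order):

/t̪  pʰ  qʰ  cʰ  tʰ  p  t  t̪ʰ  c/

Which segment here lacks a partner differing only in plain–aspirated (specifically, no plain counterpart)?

Bilabial: /p/ ~ /pʰ/
Dental: /t̪/ ~ /t̪ʰ/
Alveolar: /t/ ~ /tʰ/
Palatal: /c/ ~ /cʰ/
Uvular: only /qʰ/ (aspirated); no plain partner.
So /qʰ/ is the unpaired segment.

/qʰ/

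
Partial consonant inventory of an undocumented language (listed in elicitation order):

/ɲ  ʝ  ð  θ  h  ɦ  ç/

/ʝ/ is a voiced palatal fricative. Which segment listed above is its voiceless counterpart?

/ç/

The voiceless counterpart is a voiceless palatal fricative — in this inventory, /ç/.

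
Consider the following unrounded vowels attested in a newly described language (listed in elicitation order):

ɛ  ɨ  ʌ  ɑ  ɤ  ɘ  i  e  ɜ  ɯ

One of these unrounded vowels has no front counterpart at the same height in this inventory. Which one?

High: /i/ ~ /ɨ/ ~ /ɯ/
High-mid: /e/ ~ /ɘ/ ~ /ɤ/
Low-mid: /ɛ/ ~ /ɜ/ ~ /ʌ/
Low: only /ɑ/ (back); no front partner.
So /ɑ/ is the unpaired segment.

/ɑ/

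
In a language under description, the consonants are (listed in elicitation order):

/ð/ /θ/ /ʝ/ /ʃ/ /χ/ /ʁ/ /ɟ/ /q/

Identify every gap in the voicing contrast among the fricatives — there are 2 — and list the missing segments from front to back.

/ʒ/, /ç/

place of articulation  voiceless  voiced  
dental            θ         ð       
postalveolar      ʃ         —       
palatal           —         ʝ       
uvular            χ         ʁ       
Gaps, from front to back: postalveolar lacks voiced (/ʒ/); palatal lacks voiceless (/ç/).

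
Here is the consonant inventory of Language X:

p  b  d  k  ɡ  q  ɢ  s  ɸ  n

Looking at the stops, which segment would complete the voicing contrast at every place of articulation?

bilabial: voiceless /p/, voiced /b/.
alveolar: voiceless —, voiced /d/.
velar: voiceless /k/, voiced /ɡ/.
uvular: voiceless /q/, voiced /ɢ/.
The alveolar row has no voiceless member, so the gap is the voiceless alveolar stop /t/.

/t/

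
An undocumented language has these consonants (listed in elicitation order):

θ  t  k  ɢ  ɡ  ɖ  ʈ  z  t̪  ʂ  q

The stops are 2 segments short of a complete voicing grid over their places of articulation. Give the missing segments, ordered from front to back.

Voiceless: /t̪/ (dental), /t/ (alveolar), /ʈ/ (retroflex), /k/ (velar), /q/ (uvular).
Voiced: /ɖ/ (retroflex), /ɡ/ (velar), /ɢ/ (uvular).
Gaps, from front to back: dental lacks voiced (/d̪/); alveolar lacks voiced (/d/).

/d̪/, /d/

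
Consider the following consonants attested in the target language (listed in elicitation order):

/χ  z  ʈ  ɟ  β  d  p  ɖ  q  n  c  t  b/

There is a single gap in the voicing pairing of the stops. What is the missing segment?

Voiceless: /p/ (bilabial), /t/ (alveolar), /ʈ/ (retroflex), /c/ (palatal), /q/ (uvular).
Voiced: /b/ (bilabial), /d/ (alveolar), /ɖ/ (retroflex), /ɟ/ (palatal).
The uvular row has no voiced member, so the gap is the voiced uvular stop /ɢ/.

/ɢ/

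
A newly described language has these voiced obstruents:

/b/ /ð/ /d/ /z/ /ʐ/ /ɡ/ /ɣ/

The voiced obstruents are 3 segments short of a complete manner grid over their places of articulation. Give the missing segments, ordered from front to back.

/β/, /d̪/, /ɖ/

bilabial: stop /b/, fricative —.
dental: stop —, fricative /ð/.
alveolar: stop /d/, fricative /z/.
retroflex: stop —, fricative /ʐ/.
velar: stop /ɡ/, fricative /ɣ/.
Gaps, from front to back: bilabial lacks fricative (/β/); dental lacks stop (/d̪/); retroflex lacks stop (/ɖ/).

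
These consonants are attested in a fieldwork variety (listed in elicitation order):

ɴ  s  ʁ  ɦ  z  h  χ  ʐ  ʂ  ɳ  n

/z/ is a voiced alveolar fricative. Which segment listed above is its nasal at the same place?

The nasal at the same place is an alveolar nasal — in this inventory, /n/.

/n/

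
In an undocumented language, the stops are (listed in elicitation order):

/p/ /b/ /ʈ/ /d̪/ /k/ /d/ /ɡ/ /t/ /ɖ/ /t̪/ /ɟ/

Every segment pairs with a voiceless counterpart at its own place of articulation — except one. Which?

Bilabial: /p/ ~ /b/
Dental: /t̪/ ~ /d̪/
Alveolar: /t/ ~ /d/
Retroflex: /ʈ/ ~ /ɖ/
Velar: /k/ ~ /ɡ/
Palatal: only /ɟ/ (voiced); no voiceless partner.
So /ɟ/ is the unpaired segment.

/ɟ/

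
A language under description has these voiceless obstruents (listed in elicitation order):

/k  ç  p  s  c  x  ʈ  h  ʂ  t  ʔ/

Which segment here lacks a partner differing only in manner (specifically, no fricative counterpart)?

/p/

Alveolar: /t/ ~ /s/
Retroflex: /ʈ/ ~ /ʂ/
Palatal: /c/ ~ /ç/
Velar: /k/ ~ /x/
Glottal: /ʔ/ ~ /h/
Bilabial: only /p/ (stop); no fricative partner.
So /p/ is the unpaired segment.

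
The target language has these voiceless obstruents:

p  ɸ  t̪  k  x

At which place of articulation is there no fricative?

dental

Stop: /p/ (bilabial), /t̪/ (dental), /k/ (velar).
Fricative: /ɸ/ (bilabial), /x/ (velar).
Every place of articulation has a fricative member except dental, where /θ/ would be expected.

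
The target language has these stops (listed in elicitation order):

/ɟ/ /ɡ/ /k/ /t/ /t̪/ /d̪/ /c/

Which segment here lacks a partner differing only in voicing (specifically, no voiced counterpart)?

Dental: /t̪/ ~ /d̪/
Palatal: /c/ ~ /ɟ/
Velar: /k/ ~ /ɡ/
Alveolar: only /t/ (voiceless); no voiced partner.
So /t/ is the unpaired segment.

/t/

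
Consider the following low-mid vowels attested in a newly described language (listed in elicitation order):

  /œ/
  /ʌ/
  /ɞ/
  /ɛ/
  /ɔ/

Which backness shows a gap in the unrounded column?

Unrounded: /ɛ/ (front), /ʌ/ (back).
Rounded: /œ/ (front), /ɞ/ (central), /ɔ/ (back).
Every backness has an unrounded member except central, where /ɜ/ would be expected.

central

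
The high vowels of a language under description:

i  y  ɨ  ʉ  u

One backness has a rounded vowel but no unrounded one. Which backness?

backness          unrounded  rounded 
front             i         y       
central           ɨ         ʉ       
back              —         u       
Every backness has an unrounded member except back, where /ɯ/ would be expected.

back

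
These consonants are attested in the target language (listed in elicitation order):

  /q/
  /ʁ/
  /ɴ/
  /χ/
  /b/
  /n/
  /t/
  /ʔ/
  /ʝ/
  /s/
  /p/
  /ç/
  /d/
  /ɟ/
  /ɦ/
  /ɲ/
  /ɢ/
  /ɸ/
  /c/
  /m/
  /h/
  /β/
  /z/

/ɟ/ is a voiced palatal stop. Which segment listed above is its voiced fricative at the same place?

/ʝ/

The voiced fricative at the same place is a voiced palatal fricative — in this inventory, /ʝ/.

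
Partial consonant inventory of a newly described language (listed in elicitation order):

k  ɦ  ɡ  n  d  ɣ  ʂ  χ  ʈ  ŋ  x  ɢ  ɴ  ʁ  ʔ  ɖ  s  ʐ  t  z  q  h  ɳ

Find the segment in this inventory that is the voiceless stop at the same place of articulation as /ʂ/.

/ʈ/

/ʂ/ is a voiceless retroflex fricative.
The voiceless stop at the same place is a voiceless retroflex stop — in this inventory, /ʈ/.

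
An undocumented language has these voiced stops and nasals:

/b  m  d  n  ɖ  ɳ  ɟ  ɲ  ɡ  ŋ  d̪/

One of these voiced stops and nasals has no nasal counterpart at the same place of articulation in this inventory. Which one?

/d̪/

Bilabial: /b/ ~ /m/
Alveolar: /d/ ~ /n/
Retroflex: /ɖ/ ~ /ɳ/
Palatal: /ɟ/ ~ /ɲ/
Velar: /ɡ/ ~ /ŋ/
Dental: only /d̪/ (oral stop); no nasal partner.
So /d̪/ is the unpaired segment.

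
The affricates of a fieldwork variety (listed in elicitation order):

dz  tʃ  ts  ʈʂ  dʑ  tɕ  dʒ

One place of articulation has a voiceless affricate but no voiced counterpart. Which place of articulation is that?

alveolar: voiceless /ts/, voiced /dz/.
postalveolar: voiceless /tʃ/, voiced /dʒ/.
retroflex: voiceless /ʈʂ/, voiced —.
alveolo-palatal: voiceless /tɕ/, voiced /dʑ/.
Every place of articulation has a voiced member except retroflex, where /ɖʐ/ would be expected.

retroflex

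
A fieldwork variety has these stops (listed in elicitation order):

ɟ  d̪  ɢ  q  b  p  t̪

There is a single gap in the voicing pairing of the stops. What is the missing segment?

bilabial: voiceless /p/, voiced /b/.
dental: voiceless /t̪/, voiced /d̪/.
palatal: voiceless —, voiced /ɟ/.
uvular: voiceless /q/, voiced /ɢ/.
The palatal row has no voiceless member, so the gap is the voiceless palatal stop /c/.

/c/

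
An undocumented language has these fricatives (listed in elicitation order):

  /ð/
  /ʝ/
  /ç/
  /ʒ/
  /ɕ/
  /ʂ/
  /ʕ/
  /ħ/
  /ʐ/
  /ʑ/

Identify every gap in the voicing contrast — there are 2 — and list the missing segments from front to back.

/θ/, /ʃ/

place of articulation  voiceless  voiced  
dental            —         ð       
postalveolar      —         ʒ       
retroflex         ʂ         ʐ       
alveolo-palatal   ɕ         ʑ       
palatal           ç         ʝ       
pharyngeal        ħ         ʕ       
Gaps, from front to back: dental lacks voiceless (/θ/); postalveolar lacks voiceless (/ʃ/).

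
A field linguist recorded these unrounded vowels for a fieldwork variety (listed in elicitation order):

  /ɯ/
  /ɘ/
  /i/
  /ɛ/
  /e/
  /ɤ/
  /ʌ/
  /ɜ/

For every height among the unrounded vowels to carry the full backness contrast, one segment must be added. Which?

Front: /i/ (high), /e/ (high-mid), /ɛ/ (low-mid).
Central: /ɘ/ (high-mid), /ɜ/ (low-mid).
Back: /ɯ/ (high), /ɤ/ (high-mid), /ʌ/ (low-mid).
The high row has no central member, so the gap is the high central unrounded vowel /ɨ/.

/ɨ/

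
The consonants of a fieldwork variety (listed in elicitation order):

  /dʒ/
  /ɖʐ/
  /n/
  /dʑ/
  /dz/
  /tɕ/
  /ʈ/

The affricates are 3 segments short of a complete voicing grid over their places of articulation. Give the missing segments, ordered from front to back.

/ts/, /tʃ/, /ʈʂ/

place of articulation  voiceless  voiced  
alveolar          —         dz      
postalveolar      —         dʒ      
retroflex         —         ɖʐ      
alveolo-palatal   tɕ        dʑ      
Gaps, from front to back: alveolar lacks voiceless (/ts/); postalveolar lacks voiceless (/tʃ/); retroflex lacks voiceless (/ʈʂ/).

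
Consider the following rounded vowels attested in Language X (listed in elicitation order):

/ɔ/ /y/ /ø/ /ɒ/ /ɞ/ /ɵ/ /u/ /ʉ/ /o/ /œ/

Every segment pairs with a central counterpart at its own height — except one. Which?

/ɒ/

High: /y/ ~ /ʉ/ ~ /u/
High-mid: /ø/ ~ /ɵ/ ~ /o/
Low-mid: /œ/ ~ /ɞ/ ~ /ɔ/
Low: only /ɒ/ (back); no central partner.
So /ɒ/ is the unpaired segment.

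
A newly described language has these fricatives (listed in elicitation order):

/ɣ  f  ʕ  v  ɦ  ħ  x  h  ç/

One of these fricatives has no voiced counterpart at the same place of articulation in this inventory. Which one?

Labiodental: /f/ ~ /v/
Velar: /x/ ~ /ɣ/
Pharyngeal: /ħ/ ~ /ʕ/
Glottal: /h/ ~ /ɦ/
Palatal: only /ç/ (voiceless); no voiced partner.
So /ç/ is the unpaired segment.

/ç/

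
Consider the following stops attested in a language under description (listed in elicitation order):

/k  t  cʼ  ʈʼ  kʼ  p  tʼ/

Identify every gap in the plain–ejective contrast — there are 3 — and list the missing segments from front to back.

bilabial: plain /p/, ejective —.
alveolar: plain /t/, ejective /tʼ/.
retroflex: plain —, ejective /ʈʼ/.
palatal: plain —, ejective /cʼ/.
velar: plain /k/, ejective /kʼ/.
Gaps, from front to back: bilabial lacks ejective (/pʼ/); retroflex lacks plain (/ʈ/); palatal lacks plain (/c/).

/pʼ/, /ʈ/, /c/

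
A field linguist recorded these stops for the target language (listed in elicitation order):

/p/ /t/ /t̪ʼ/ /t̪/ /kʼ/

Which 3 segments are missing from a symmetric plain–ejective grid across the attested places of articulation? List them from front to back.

/pʼ/, /tʼ/, /k/

place of articulation  plain     ejective
bilabial          p         —       
dental            t̪        t̪ʼ     
alveolar          t         —       
velar             —         kʼ      
Gaps, from front to back: bilabial lacks ejective (/pʼ/); alveolar lacks ejective (/tʼ/); velar lacks plain (/k/).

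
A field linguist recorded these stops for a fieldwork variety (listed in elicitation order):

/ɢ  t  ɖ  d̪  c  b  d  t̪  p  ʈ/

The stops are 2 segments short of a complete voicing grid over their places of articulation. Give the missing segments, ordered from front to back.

bilabial: voiceless /p/, voiced /b/.
dental: voiceless /t̪/, voiced /d̪/.
alveolar: voiceless /t/, voiced /d/.
retroflex: voiceless /ʈ/, voiced /ɖ/.
palatal: voiceless /c/, voiced —.
uvular: voiceless —, voiced /ɢ/.
Gaps, from front to back: palatal lacks voiced (/ɟ/); uvular lacks voiceless (/q/).

/ɟ/, /q/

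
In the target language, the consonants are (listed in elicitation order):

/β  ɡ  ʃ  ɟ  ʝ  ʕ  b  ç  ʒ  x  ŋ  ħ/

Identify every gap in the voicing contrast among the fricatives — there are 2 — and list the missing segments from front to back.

/ɸ/, /ɣ/

bilabial: voiceless —, voiced /β/.
postalveolar: voiceless /ʃ/, voiced /ʒ/.
palatal: voiceless /ç/, voiced /ʝ/.
velar: voiceless /x/, voiced —.
pharyngeal: voiceless /ħ/, voiced /ʕ/.
Gaps, from front to back: bilabial lacks voiceless (/ɸ/); velar lacks voiced (/ɣ/).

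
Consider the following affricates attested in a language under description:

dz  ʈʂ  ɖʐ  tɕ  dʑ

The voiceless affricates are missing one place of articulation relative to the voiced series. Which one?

alveolar

alveolar: voiceless —, voiced /dz/.
retroflex: voiceless /ʈʂ/, voiced /ɖʐ/.
alveolo-palatal: voiceless /tɕ/, voiced /dʑ/.
Every place of articulation has a voiceless member except alveolar, where /ts/ would be expected.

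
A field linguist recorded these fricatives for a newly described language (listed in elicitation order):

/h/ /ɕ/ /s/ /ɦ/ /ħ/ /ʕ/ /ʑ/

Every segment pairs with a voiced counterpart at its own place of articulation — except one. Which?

Alveolo-palatal: /ɕ/ ~ /ʑ/
Pharyngeal: /ħ/ ~ /ʕ/
Glottal: /h/ ~ /ɦ/
Alveolar: only /s/ (voiceless); no voiced partner.
So /s/ is the unpaired segment.

/s/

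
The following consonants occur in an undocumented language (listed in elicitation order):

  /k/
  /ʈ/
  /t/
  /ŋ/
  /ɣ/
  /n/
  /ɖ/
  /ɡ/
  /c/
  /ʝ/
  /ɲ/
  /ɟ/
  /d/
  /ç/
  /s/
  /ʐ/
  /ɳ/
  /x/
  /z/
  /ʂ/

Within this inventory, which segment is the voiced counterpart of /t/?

/d/

/t/ is a voiceless alveolar stop.
The voiced counterpart is a voiced alveolar stop — in this inventory, /d/.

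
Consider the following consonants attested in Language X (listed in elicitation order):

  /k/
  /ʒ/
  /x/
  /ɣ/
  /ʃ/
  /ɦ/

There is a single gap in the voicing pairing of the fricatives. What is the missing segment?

Voiceless: /ʃ/ (postalveolar), /x/ (velar).
Voiced: /ʒ/ (postalveolar), /ɣ/ (velar), /ɦ/ (glottal).
The glottal row has no voiceless member, so the gap is the voiceless glottal fricative /h/.

/h/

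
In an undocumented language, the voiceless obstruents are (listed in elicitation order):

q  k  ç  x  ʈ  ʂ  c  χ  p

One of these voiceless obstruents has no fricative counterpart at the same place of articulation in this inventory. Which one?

/p/

Retroflex: /ʈ/ ~ /ʂ/
Palatal: /c/ ~ /ç/
Velar: /k/ ~ /x/
Uvular: /q/ ~ /χ/
Bilabial: only /p/ (stop); no fricative partner.
So /p/ is the unpaired segment.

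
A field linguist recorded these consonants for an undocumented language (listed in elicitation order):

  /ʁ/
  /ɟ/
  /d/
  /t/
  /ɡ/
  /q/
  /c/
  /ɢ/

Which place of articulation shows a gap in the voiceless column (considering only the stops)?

velar

place of articulation  voiceless  voiced  
alveolar          t         d       
palatal           c         ɟ       
velar             —         ɡ       
uvular            q         ɢ       
Every place of articulation has a voiceless member except velar, where /k/ would be expected.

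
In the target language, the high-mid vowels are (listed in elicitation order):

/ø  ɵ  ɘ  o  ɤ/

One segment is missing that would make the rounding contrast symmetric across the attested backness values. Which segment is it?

/e/

Unrounded: /ɘ/ (central), /ɤ/ (back).
Rounded: /ø/ (front), /ɵ/ (central), /o/ (back).
The front row has no unrounded member, so the gap is the front unrounded vowel /e/.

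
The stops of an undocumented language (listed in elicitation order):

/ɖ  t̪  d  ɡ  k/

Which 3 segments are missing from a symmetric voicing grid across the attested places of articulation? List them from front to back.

/d̪/, /t/, /ʈ/

Voiceless: /t̪/ (dental), /k/ (velar).
Voiced: /d/ (alveolar), /ɖ/ (retroflex), /ɡ/ (velar).
Gaps, from front to back: dental lacks voiced (/d̪/); alveolar lacks voiceless (/t/); retroflex lacks voiceless (/ʈ/).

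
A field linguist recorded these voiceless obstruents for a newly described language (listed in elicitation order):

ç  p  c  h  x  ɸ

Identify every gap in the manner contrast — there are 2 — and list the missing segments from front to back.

Stop: /p/ (bilabial), /c/ (palatal).
Fricative: /ɸ/ (bilabial), /ç/ (palatal), /x/ (velar), /h/ (glottal).
Gaps, from front to back: velar lacks stop (/k/); glottal lacks stop (/ʔ/).

/k/, /ʔ/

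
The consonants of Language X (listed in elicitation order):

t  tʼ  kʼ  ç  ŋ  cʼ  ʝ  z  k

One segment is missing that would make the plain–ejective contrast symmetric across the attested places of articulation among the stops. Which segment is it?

/c/

alveolar: plain /t/, ejective /tʼ/.
palatal: plain —, ejective /cʼ/.
velar: plain /k/, ejective /kʼ/.
The palatal row has no plain member, so the gap is the plain palatal stop /c/.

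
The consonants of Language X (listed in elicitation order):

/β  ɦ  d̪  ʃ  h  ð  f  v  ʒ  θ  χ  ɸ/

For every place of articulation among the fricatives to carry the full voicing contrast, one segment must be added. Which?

place of articulation  voiceless  voiced  
bilabial          ɸ         β       
labiodental       f         v       
dental            θ         ð       
postalveolar      ʃ         ʒ       
uvular            χ         —       
glottal           h         ɦ       
The uvular row has no voiced member, so the gap is the voiced uvular fricative /ʁ/.

/ʁ/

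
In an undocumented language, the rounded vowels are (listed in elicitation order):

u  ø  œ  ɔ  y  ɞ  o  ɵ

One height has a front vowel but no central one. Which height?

high

high: front /y/, central —, back /u/.
high-mid: front /ø/, central /ɵ/, back /o/.
low-mid: front /œ/, central /ɞ/, back /ɔ/.
Every height has a central member except high, where /ʉ/ would be expected.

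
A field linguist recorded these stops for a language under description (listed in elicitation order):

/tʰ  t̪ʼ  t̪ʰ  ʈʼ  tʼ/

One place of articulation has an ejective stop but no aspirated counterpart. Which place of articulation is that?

retroflex

dental: aspirated /t̪ʰ/, ejective /t̪ʼ/.
alveolar: aspirated /tʰ/, ejective /tʼ/.
retroflex: aspirated —, ejective /ʈʼ/.
Every place of articulation has an aspirated member except retroflex, where /ʈʰ/ would be expected.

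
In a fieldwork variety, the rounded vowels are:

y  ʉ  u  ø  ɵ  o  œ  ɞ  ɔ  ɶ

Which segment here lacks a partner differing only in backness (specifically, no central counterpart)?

/ɶ/

High: /y/ ~ /ʉ/ ~ /u/
High-mid: /ø/ ~ /ɵ/ ~ /o/
Low-mid: /œ/ ~ /ɞ/ ~ /ɔ/
Low: only /ɶ/ (front); no central partner.
So /ɶ/ is the unpaired segment.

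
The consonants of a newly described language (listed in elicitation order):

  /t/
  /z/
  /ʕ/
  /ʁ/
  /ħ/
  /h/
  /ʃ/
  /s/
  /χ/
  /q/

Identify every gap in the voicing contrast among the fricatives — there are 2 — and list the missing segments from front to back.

place of articulation  voiceless  voiced  
alveolar          s         z       
postalveolar      ʃ         —       
uvular            χ         ʁ       
pharyngeal        ħ         ʕ       
glottal           h         —       
Gaps, from front to back: postalveolar lacks voiced (/ʒ/); glottal lacks voiced (/ɦ/).

/ʒ/, /ɦ/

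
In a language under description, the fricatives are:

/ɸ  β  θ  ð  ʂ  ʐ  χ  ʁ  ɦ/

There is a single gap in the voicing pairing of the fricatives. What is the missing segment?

/h/

place of articulation  voiceless  voiced  
bilabial          ɸ         β       
dental            θ         ð       
retroflex         ʂ         ʐ       
uvular            χ         ʁ       
glottal           —         ɦ       
The glottal row has no voiceless member, so the gap is the voiceless glottal fricative /h/.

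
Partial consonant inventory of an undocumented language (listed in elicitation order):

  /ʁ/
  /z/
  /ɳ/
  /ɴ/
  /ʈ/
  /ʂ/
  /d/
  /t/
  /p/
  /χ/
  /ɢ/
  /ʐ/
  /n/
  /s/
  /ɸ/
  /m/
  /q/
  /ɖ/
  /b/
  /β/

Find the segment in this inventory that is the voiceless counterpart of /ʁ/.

/χ/

/ʁ/ is a voiced uvular fricative.
The voiceless counterpart is a voiceless uvular fricative — in this inventory, /χ/.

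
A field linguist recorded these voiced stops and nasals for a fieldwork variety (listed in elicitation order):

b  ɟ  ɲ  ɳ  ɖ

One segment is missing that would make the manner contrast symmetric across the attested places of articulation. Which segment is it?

place of articulation  oral stop  nasal   
bilabial          b         —       
retroflex         ɖ         ɳ       
palatal           ɟ         ɲ       
The bilabial row has no nasal member, so the gap is the bilabial nasal /m/.

/m/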